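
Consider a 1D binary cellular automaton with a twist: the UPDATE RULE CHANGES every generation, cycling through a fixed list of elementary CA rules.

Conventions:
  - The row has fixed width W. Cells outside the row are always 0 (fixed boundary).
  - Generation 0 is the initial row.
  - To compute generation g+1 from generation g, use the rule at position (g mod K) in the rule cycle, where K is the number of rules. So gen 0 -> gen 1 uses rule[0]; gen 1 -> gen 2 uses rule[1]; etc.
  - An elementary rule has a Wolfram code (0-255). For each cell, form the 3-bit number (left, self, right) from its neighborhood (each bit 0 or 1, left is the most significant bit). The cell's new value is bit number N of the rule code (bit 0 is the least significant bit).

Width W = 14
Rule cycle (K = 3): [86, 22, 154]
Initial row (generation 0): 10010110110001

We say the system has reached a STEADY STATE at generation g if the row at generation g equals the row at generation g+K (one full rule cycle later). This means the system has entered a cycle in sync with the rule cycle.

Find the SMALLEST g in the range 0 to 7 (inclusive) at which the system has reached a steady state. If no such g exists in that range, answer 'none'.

Answer: none

Derivation:
Gen 0: 10010110110001
Gen 1 (rule 86): 11110010011011
Gen 2 (rule 22): 00001111100000
Gen 3 (rule 154): 00011111010000
Gen 4 (rule 86): 00100001011000
Gen 5 (rule 22): 01110011000100
Gen 6 (rule 154): 11101110101010
Gen 7 (rule 86): 00100010101011
Gen 8 (rule 22): 01110110101000
Gen 9 (rule 154): 11100100000100
Gen 10 (rule 86): 00111110001110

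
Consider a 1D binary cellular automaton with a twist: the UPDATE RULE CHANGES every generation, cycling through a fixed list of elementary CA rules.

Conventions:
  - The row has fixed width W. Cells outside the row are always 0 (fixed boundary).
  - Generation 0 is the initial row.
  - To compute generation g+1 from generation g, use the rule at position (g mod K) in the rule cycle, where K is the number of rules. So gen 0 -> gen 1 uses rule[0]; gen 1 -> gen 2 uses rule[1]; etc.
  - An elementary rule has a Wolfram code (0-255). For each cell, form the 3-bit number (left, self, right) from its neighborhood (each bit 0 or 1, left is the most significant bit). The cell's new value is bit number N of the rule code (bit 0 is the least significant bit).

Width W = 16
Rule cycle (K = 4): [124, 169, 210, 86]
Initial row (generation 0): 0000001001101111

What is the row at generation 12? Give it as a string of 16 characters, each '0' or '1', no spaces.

Answer: 1000111000011101

Derivation:
Gen 0: 0000001001101111
Gen 1 (rule 124): 0000001101111001
Gen 2 (rule 169): 1111101011110000
Gen 3 (rule 210): 0111100001111000
Gen 4 (rule 86): 1000110010001100
Gen 5 (rule 124): 1100111011001110
Gen 6 (rule 169): 1000110110001100
Gen 7 (rule 210): 0101010011010110
Gen 8 (rule 86): 1101011101010011
Gen 9 (rule 124): 1111110111111011
Gen 10 (rule 169): 1111101111110110
Gen 11 (rule 210): 0111100111110011
Gen 12 (rule 86): 1000111000011101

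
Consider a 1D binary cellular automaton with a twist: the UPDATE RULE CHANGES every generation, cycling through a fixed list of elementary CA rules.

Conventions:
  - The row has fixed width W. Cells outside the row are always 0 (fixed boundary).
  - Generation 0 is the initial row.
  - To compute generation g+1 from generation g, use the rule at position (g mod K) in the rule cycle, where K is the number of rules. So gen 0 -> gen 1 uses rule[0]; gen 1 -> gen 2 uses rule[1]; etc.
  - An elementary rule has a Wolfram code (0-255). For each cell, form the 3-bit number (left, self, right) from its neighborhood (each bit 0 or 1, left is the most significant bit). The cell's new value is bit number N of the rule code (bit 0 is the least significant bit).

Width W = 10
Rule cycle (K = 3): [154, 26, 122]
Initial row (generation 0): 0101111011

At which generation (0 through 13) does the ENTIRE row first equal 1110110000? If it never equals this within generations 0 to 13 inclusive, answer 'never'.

Gen 0: 0101111011
Gen 1 (rule 154): 1001110010
Gen 2 (rule 26): 0111001101
Gen 3 (rule 122): 1101111110
Gen 4 (rule 154): 1001111101
Gen 5 (rule 26): 0111000000
Gen 6 (rule 122): 1101100000
Gen 7 (rule 154): 1001010000
Gen 8 (rule 26): 0110001000
Gen 9 (rule 122): 1111010100
Gen 10 (rule 154): 1110000010
Gen 11 (rule 26): 1001000101
Gen 12 (rule 122): 0110101010
Gen 13 (rule 154): 1100000001

Answer: never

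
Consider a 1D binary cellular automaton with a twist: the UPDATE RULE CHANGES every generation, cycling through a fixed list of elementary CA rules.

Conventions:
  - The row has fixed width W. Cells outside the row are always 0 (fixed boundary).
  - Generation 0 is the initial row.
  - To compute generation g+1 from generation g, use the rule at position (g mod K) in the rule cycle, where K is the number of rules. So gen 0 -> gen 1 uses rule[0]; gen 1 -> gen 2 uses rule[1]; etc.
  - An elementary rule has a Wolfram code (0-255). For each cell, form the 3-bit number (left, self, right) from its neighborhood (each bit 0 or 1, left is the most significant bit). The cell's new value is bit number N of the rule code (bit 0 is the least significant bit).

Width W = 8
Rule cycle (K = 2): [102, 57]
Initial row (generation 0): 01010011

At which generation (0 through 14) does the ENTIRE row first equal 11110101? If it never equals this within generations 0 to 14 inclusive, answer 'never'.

Gen 0: 01010011
Gen 1 (rule 102): 11110101
Gen 2 (rule 57): 10001010
Gen 3 (rule 102): 10011110
Gen 4 (rule 57): 01010001
Gen 5 (rule 102): 11110011
Gen 6 (rule 57): 10001010
Gen 7 (rule 102): 10011110
Gen 8 (rule 57): 01010001
Gen 9 (rule 102): 11110011
Gen 10 (rule 57): 10001010
Gen 11 (rule 102): 10011110
Gen 12 (rule 57): 01010001
Gen 13 (rule 102): 11110011
Gen 14 (rule 57): 10001010

Answer: 1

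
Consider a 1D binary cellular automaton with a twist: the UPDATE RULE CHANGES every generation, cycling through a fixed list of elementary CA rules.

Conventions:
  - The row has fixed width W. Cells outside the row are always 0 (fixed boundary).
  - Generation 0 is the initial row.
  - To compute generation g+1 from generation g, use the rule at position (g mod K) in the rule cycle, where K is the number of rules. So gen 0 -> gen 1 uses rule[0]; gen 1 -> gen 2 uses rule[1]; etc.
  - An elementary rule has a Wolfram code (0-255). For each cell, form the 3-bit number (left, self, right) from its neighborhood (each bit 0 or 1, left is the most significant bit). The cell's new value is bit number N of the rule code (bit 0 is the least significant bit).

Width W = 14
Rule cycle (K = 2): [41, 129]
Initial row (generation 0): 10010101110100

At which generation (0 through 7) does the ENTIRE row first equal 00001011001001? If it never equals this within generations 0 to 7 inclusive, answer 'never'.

Gen 0: 10010101110100
Gen 1 (rule 41): 00001011001001
Gen 2 (rule 129): 11100000000000
Gen 3 (rule 41): 10001111111111
Gen 4 (rule 129): 00100111111110
Gen 5 (rule 41): 10000100000000
Gen 6 (rule 129): 00110001111111
Gen 7 (rule 41): 10100101000000

Answer: 1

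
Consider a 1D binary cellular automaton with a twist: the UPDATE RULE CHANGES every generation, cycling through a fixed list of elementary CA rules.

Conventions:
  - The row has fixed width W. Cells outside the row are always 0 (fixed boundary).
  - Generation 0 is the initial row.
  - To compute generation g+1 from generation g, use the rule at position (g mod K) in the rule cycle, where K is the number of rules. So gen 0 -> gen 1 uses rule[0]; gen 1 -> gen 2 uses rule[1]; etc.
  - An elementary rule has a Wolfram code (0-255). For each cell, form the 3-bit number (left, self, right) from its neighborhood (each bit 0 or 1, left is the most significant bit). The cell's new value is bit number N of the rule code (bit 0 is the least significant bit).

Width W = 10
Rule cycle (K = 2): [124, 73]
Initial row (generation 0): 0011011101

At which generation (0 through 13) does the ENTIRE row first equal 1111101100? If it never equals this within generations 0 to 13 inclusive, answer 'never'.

Answer: 7

Derivation:
Gen 0: 0011011101
Gen 1 (rule 124): 0011110111
Gen 2 (rule 73): 1010010101
Gen 3 (rule 124): 1111011111
Gen 4 (rule 73): 1001010001
Gen 5 (rule 124): 1101111001
Gen 6 (rule 73): 1101001000
Gen 7 (rule 124): 1111101100
Gen 8 (rule 73): 1000101101
Gen 9 (rule 124): 1100111111
Gen 10 (rule 73): 1100100001
Gen 11 (rule 124): 1110110001
Gen 12 (rule 73): 1010110100
Gen 13 (rule 124): 1111111110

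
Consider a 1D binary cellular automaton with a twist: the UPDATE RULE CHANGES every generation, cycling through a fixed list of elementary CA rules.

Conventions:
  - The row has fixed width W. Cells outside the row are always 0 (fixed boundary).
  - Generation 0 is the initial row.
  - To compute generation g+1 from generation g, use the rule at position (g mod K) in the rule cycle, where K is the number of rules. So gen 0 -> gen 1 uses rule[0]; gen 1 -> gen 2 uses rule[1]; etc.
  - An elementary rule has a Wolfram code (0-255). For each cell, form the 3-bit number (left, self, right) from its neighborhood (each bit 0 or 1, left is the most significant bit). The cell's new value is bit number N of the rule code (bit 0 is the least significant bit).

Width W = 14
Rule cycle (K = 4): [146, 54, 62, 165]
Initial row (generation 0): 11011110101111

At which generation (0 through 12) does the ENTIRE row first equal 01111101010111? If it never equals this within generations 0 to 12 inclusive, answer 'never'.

Gen 0: 11011110101111
Gen 1 (rule 146): 00001100000110
Gen 2 (rule 54): 00010010001001
Gen 3 (rule 62): 00111111011111
Gen 4 (rule 165): 10011110101110
Gen 5 (rule 146): 01101100000101
Gen 6 (rule 54): 10010010001111
Gen 7 (rule 62): 11111111011000
Gen 8 (rule 165): 01111110100011
Gen 9 (rule 146): 10111100010100
Gen 10 (rule 54): 11000010111110
Gen 11 (rule 62): 10100111100001
Gen 12 (rule 165): 11100011001101

Answer: never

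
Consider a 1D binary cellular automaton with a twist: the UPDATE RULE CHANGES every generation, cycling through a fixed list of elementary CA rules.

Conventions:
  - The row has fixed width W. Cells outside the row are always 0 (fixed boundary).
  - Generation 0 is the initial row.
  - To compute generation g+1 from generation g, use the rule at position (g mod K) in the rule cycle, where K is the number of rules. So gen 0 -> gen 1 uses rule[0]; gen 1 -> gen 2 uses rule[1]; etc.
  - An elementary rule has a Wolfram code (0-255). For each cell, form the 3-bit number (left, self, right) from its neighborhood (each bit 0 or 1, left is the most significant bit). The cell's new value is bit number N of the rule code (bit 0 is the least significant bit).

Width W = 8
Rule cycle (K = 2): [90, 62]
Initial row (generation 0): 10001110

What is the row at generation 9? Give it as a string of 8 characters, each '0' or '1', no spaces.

Answer: 01000101

Derivation:
Gen 0: 10001110
Gen 1 (rule 90): 01011011
Gen 2 (rule 62): 11110110
Gen 3 (rule 90): 10010111
Gen 4 (rule 62): 11111100
Gen 5 (rule 90): 10000110
Gen 6 (rule 62): 11001101
Gen 7 (rule 90): 11111100
Gen 8 (rule 62): 10000010
Gen 9 (rule 90): 01000101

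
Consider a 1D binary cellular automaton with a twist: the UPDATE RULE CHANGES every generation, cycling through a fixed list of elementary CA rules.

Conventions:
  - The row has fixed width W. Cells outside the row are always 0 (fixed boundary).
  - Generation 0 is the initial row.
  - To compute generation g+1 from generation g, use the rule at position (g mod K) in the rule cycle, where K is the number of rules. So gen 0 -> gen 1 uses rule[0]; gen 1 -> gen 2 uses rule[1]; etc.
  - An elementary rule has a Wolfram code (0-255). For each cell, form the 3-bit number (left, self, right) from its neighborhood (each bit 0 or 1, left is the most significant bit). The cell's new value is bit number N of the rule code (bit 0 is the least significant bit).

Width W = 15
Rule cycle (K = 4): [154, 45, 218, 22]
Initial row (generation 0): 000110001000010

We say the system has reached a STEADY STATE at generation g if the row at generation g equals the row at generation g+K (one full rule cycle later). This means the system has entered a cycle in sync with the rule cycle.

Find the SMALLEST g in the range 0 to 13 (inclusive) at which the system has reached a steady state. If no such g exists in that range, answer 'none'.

Gen 0: 000110001000010
Gen 1 (rule 154): 001101010100101
Gen 2 (rule 45): 101011111100111
Gen 3 (rule 218): 000011111111111
Gen 4 (rule 22): 000100000000000
Gen 5 (rule 154): 001010000000000
Gen 6 (rule 45): 101110111111111
Gen 7 (rule 218): 001110111111111
Gen 8 (rule 22): 010000000000000
Gen 9 (rule 154): 101000000000000
Gen 10 (rule 45): 111011111111111
Gen 11 (rule 218): 111011111111111
Gen 12 (rule 22): 000000000000000
Gen 13 (rule 154): 000000000000000
Gen 14 (rule 45): 111111111111111
Gen 15 (rule 218): 111111111111111
Gen 16 (rule 22): 000000000000000
Gen 17 (rule 154): 000000000000000

Answer: 12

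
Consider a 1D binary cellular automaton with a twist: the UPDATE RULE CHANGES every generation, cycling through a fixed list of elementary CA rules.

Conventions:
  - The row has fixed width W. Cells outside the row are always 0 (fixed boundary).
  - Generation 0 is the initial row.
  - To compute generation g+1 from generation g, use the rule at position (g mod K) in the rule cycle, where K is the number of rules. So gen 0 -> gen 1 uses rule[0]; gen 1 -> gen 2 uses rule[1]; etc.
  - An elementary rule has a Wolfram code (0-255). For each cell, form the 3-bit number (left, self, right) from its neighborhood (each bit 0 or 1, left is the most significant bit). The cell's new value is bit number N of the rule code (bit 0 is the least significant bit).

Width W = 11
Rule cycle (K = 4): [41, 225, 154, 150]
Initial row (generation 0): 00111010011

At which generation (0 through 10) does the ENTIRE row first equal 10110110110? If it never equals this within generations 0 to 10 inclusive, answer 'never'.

Answer: 4

Derivation:
Gen 0: 00111010011
Gen 1 (rule 41): 10100100010
Gen 2 (rule 225): 01000001000
Gen 3 (rule 154): 10100010100
Gen 4 (rule 150): 10110110110
Gen 5 (rule 41): 01101101100
Gen 6 (rule 225): 00110110101
Gen 7 (rule 154): 01100100000
Gen 8 (rule 150): 10011110000
Gen 9 (rule 41): 00010000111
Gen 10 (rule 225): 11000110011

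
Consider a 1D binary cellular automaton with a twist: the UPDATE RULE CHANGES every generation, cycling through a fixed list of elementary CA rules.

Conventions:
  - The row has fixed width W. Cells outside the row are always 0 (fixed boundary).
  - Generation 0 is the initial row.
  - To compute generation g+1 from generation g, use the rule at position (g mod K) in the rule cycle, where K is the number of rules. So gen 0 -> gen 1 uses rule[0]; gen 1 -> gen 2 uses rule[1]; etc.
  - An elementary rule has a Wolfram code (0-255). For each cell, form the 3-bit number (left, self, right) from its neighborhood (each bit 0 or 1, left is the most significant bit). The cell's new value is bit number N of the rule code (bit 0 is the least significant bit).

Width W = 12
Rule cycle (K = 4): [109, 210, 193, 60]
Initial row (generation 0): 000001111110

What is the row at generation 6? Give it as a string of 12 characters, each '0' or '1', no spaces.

Gen 0: 000001111110
Gen 1 (rule 109): 111101000010
Gen 2 (rule 210): 011100100101
Gen 3 (rule 193): 001100000000
Gen 4 (rule 60): 001010000000
Gen 5 (rule 109): 101110111111
Gen 6 (rule 210): 000110011111

Answer: 000110011111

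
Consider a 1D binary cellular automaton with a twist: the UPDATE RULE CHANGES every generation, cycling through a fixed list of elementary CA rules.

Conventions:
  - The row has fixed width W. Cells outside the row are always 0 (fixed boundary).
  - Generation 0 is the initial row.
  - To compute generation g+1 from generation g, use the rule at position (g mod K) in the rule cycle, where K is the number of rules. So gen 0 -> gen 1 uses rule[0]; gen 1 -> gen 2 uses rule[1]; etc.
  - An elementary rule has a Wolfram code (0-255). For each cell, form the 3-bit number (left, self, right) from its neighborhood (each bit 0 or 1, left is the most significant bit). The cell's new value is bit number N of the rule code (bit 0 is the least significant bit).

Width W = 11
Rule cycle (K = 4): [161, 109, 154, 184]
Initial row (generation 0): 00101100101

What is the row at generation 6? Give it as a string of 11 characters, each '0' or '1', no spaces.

Gen 0: 00101100101
Gen 1 (rule 161): 10010000010
Gen 2 (rule 109): 10010111010
Gen 3 (rule 154): 01100110001
Gen 4 (rule 184): 01010101000
Gen 5 (rule 161): 00101010011
Gen 6 (rule 109): 10111110011

Answer: 10111110011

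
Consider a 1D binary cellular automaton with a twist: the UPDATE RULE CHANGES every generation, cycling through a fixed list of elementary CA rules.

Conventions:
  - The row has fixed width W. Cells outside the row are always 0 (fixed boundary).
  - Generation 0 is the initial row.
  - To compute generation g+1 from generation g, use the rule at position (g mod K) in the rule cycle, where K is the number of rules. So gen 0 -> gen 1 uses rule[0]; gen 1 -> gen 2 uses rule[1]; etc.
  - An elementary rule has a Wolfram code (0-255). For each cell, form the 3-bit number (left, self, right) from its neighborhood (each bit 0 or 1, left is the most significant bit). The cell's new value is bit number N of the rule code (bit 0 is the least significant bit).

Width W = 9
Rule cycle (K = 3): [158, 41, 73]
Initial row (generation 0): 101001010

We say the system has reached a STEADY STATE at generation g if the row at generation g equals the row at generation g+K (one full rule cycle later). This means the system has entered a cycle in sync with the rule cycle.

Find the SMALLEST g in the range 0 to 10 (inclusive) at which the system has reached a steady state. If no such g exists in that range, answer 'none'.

Gen 0: 101001010
Gen 1 (rule 158): 101111011
Gen 2 (rule 41): 011000110
Gen 3 (rule 73): 011010110
Gen 4 (rule 158): 110010101
Gen 5 (rule 41): 100001010
Gen 6 (rule 73): 001100000
Gen 7 (rule 158): 011010000
Gen 8 (rule 41): 010100111
Gen 9 (rule 73): 000000101
Gen 10 (rule 158): 000001101
Gen 11 (rule 41): 111101010
Gen 12 (rule 73): 100100000
Gen 13 (rule 158): 111110000

Answer: none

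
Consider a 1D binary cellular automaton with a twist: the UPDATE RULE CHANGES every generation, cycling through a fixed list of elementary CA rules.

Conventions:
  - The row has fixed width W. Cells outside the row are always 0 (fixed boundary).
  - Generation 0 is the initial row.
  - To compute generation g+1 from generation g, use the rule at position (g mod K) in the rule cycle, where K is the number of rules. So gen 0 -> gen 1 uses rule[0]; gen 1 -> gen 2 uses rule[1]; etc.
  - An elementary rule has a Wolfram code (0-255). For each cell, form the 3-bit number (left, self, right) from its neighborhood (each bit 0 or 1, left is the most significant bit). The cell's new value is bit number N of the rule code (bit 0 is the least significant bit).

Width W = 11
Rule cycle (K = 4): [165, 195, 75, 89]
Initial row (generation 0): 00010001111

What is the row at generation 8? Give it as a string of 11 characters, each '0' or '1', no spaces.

Answer: 10110110111

Derivation:
Gen 0: 00010001111
Gen 1 (rule 165): 11010100110
Gen 2 (rule 195): 01000001010
Gen 3 (rule 75): 10011110000
Gen 4 (rule 89): 01010011111
Gen 5 (rule 165): 01110001110
Gen 6 (rule 195): 10110110110
Gen 7 (rule 75): 00110110110
Gen 8 (rule 89): 10110110111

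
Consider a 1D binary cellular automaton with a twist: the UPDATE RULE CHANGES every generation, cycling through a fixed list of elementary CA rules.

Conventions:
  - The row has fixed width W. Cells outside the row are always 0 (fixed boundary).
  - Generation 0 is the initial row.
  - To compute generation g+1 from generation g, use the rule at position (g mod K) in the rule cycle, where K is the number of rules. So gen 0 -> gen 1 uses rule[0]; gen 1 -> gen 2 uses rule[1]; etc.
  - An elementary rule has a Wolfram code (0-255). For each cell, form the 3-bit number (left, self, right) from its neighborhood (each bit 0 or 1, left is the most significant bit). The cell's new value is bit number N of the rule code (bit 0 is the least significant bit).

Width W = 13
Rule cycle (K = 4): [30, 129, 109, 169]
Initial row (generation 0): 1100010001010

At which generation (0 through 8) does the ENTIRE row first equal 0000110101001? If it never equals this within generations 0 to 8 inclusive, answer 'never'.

Gen 0: 1100010001010
Gen 1 (rule 30): 1010111011011
Gen 2 (rule 129): 0000010000000
Gen 3 (rule 109): 1111010111111
Gen 4 (rule 169): 1110101111110
Gen 5 (rule 30): 1000101000001
Gen 6 (rule 129): 0010000011100
Gen 7 (rule 109): 1010111010101
Gen 8 (rule 169): 0101110101010

Answer: never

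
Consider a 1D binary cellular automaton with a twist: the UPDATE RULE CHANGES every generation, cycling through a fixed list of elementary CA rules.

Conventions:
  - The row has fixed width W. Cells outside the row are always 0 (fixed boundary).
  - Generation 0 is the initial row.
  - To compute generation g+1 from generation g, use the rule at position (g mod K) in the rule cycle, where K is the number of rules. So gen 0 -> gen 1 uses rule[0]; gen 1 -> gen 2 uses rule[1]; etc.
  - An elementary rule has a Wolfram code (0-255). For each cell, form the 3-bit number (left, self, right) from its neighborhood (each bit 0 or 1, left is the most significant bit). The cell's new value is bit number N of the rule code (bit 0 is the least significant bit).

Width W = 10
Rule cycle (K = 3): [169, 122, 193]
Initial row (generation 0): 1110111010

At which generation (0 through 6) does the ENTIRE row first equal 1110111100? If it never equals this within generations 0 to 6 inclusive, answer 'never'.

Answer: never

Derivation:
Gen 0: 1110111010
Gen 1 (rule 169): 1101110100
Gen 2 (rule 122): 1111011010
Gen 3 (rule 193): 0111001000
Gen 4 (rule 169): 0110000011
Gen 5 (rule 122): 1111000111
Gen 6 (rule 193): 0111010011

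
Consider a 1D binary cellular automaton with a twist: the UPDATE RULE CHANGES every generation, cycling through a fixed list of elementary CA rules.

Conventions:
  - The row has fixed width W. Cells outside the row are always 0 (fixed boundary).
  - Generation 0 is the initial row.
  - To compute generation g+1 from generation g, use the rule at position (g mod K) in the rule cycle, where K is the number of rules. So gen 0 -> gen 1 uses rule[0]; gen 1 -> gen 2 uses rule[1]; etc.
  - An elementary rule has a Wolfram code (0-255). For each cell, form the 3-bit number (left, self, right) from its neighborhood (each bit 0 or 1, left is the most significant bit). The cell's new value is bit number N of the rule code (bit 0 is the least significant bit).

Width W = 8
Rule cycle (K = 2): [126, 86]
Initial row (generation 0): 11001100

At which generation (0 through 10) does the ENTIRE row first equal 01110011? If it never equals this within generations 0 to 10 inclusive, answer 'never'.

Answer: 7

Derivation:
Gen 0: 11001100
Gen 1 (rule 126): 11111110
Gen 2 (rule 86): 00000011
Gen 3 (rule 126): 00000111
Gen 4 (rule 86): 00001001
Gen 5 (rule 126): 00011111
Gen 6 (rule 86): 00100001
Gen 7 (rule 126): 01110011
Gen 8 (rule 86): 10011101
Gen 9 (rule 126): 11110111
Gen 10 (rule 86): 00010001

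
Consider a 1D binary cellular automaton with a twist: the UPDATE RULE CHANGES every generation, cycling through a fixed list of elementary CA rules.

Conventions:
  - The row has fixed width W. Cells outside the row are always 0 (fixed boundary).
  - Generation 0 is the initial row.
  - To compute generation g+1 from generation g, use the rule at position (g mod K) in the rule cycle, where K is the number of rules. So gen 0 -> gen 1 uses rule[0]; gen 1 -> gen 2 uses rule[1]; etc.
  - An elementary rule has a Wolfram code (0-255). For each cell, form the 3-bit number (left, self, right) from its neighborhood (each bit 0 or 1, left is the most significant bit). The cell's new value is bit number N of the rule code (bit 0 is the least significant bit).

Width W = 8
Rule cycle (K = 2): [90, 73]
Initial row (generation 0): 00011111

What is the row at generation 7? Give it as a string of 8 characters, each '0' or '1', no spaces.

Gen 0: 00011111
Gen 1 (rule 90): 00110001
Gen 2 (rule 73): 10110100
Gen 3 (rule 90): 00110010
Gen 4 (rule 73): 10110000
Gen 5 (rule 90): 00111000
Gen 6 (rule 73): 10101011
Gen 7 (rule 90): 00000011

Answer: 00000011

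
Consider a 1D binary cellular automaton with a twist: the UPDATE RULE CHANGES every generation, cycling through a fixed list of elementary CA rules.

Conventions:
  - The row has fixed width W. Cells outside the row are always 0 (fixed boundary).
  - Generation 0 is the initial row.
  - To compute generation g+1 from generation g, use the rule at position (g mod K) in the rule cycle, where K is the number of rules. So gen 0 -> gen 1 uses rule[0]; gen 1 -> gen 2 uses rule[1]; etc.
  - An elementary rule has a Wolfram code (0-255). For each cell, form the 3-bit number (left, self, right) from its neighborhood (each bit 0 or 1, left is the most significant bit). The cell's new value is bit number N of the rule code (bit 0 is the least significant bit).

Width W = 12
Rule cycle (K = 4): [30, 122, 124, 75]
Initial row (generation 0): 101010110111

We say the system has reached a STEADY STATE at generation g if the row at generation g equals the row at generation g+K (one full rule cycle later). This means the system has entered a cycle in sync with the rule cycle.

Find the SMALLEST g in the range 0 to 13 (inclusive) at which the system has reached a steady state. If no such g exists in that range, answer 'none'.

Gen 0: 101010110111
Gen 1 (rule 30): 101010100100
Gen 2 (rule 122): 010101011010
Gen 3 (rule 124): 011111111111
Gen 4 (rule 75): 110000000001
Gen 5 (rule 30): 101000000011
Gen 6 (rule 122): 010100000111
Gen 7 (rule 124): 011110000101
Gen 8 (rule 75): 110010111000
Gen 9 (rule 30): 101110100100
Gen 10 (rule 122): 011011011010
Gen 11 (rule 124): 011111111111
Gen 12 (rule 75): 110000000001
Gen 13 (rule 30): 101000000011
Gen 14 (rule 122): 010100000111
Gen 15 (rule 124): 011110000101
Gen 16 (rule 75): 110010111000
Gen 17 (rule 30): 101110100100

Answer: none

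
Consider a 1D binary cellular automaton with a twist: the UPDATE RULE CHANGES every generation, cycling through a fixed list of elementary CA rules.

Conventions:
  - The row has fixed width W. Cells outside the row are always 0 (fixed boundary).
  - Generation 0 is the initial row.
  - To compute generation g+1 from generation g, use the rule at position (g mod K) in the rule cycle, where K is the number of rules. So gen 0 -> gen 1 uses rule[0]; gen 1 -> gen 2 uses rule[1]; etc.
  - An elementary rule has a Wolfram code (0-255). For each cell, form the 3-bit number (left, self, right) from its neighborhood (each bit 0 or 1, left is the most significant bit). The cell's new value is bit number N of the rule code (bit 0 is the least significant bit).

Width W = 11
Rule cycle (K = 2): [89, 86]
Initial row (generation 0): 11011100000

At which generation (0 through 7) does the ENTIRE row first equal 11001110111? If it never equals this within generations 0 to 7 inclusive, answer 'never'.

Answer: 5

Derivation:
Gen 0: 11011100000
Gen 1 (rule 89): 11010111111
Gen 2 (rule 86): 01010000001
Gen 3 (rule 89): 00001111100
Gen 4 (rule 86): 00010000110
Gen 5 (rule 89): 11001110111
Gen 6 (rule 86): 01110010001
Gen 7 (rule 89): 01011001100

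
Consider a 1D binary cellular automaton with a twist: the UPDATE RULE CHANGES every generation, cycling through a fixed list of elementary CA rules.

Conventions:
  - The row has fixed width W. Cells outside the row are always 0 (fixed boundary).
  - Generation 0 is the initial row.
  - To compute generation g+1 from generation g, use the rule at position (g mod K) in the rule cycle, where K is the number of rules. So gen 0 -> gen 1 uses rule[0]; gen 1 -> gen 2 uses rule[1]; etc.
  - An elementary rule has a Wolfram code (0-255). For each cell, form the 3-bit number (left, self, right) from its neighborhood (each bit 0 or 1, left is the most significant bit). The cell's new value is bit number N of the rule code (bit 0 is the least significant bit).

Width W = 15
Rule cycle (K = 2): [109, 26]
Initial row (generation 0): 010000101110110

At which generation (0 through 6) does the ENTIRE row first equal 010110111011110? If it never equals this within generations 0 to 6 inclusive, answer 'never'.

Gen 0: 010000101110110
Gen 1 (rule 109): 010110111011110
Gen 2 (rule 26): 100100100010001
Gen 3 (rule 109): 100100101010101
Gen 4 (rule 26): 011011000000000
Gen 5 (rule 109): 011111011111111
Gen 6 (rule 26): 110000010000000

Answer: 1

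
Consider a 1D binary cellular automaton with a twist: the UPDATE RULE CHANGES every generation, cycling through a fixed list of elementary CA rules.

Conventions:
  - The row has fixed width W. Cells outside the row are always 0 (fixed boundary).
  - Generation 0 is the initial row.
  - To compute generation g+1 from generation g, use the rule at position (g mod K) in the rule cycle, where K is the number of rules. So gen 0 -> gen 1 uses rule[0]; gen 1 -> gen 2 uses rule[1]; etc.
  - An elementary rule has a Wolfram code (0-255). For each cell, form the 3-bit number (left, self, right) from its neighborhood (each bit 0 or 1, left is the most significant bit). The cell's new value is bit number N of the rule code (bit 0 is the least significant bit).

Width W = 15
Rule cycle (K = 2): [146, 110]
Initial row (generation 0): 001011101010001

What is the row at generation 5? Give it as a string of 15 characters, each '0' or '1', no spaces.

Gen 0: 001011101010001
Gen 1 (rule 146): 010001000001010
Gen 2 (rule 110): 110011000011110
Gen 3 (rule 146): 001100100101101
Gen 4 (rule 110): 011101101111111
Gen 5 (rule 146): 101000000111110

Answer: 101000000111110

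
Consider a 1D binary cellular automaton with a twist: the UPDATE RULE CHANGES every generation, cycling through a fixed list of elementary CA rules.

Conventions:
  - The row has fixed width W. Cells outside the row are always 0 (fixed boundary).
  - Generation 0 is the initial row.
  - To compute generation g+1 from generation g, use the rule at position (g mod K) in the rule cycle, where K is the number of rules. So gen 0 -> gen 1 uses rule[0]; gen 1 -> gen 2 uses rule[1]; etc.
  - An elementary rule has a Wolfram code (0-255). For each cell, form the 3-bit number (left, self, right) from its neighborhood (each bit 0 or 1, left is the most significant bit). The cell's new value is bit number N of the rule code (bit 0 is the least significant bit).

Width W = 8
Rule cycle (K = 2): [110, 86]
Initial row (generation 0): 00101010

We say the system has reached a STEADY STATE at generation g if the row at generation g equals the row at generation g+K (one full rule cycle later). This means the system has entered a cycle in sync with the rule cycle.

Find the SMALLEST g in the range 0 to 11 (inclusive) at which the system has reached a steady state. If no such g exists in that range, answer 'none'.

Gen 0: 00101010
Gen 1 (rule 110): 01111110
Gen 2 (rule 86): 10000011
Gen 3 (rule 110): 10000111
Gen 4 (rule 86): 11001001
Gen 5 (rule 110): 11011011
Gen 6 (rule 86): 01001001
Gen 7 (rule 110): 11011011
Gen 8 (rule 86): 01001001
Gen 9 (rule 110): 11011011
Gen 10 (rule 86): 01001001
Gen 11 (rule 110): 11011011
Gen 12 (rule 86): 01001001
Gen 13 (rule 110): 11011011

Answer: 5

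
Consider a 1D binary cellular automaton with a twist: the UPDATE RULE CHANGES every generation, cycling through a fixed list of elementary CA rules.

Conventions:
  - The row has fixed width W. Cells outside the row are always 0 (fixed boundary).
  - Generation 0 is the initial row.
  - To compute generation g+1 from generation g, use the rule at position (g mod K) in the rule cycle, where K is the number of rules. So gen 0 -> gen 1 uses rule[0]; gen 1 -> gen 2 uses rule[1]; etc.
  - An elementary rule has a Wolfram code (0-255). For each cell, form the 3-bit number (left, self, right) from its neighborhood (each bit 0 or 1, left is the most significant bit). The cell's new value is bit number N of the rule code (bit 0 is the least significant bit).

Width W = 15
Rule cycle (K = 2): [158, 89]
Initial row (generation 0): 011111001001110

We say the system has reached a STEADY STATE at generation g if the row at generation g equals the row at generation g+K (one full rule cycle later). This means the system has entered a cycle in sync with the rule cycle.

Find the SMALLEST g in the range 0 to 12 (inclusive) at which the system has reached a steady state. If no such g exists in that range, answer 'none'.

Gen 0: 011111001001110
Gen 1 (rule 158): 111110111111101
Gen 2 (rule 89): 100010100000100
Gen 3 (rule 158): 110110110001110
Gen 4 (rule 89): 110110111101011
Gen 5 (rule 158): 100100111001010
Gen 6 (rule 89): 010010101100001
Gen 7 (rule 158): 111110101010011
Gen 8 (rule 89): 100010000001011
Gen 9 (rule 158): 110111000011010
Gen 10 (rule 89): 110101111011001
Gen 11 (rule 158): 100101110010111
Gen 12 (rule 89): 010001011000101
Gen 13 (rule 158): 111011010101101
Gen 14 (rule 89): 101011000001100

Answer: none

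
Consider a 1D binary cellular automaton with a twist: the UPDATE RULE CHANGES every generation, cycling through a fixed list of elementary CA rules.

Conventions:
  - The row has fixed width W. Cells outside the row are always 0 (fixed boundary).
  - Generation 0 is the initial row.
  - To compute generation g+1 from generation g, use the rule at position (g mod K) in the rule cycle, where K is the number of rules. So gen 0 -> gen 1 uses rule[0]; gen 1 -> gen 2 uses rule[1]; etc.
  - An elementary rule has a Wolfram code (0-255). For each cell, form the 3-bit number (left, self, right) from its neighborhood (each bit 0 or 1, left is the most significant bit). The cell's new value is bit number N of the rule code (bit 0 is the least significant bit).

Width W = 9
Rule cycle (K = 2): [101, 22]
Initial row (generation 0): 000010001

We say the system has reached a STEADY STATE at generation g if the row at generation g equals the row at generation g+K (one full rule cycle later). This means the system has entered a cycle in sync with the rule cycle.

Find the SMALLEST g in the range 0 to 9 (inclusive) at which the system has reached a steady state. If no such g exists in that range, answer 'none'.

Answer: 4

Derivation:
Gen 0: 000010001
Gen 1 (rule 101): 111010101
Gen 2 (rule 22): 000010101
Gen 3 (rule 101): 111011111
Gen 4 (rule 22): 000000000
Gen 5 (rule 101): 111111111
Gen 6 (rule 22): 000000000
Gen 7 (rule 101): 111111111
Gen 8 (rule 22): 000000000
Gen 9 (rule 101): 111111111
Gen 10 (rule 22): 000000000
Gen 11 (rule 101): 111111111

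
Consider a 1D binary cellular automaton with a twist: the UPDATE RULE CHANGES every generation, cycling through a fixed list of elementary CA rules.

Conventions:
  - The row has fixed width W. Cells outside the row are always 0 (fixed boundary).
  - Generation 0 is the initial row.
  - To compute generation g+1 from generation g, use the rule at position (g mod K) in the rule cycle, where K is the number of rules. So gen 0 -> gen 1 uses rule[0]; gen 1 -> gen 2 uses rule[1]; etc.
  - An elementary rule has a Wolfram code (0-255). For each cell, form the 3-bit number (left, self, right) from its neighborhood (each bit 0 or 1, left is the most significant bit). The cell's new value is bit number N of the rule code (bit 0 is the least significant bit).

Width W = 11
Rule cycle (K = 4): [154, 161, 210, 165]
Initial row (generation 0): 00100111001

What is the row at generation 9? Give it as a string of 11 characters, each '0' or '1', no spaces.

Answer: 11000101110

Derivation:
Gen 0: 00100111001
Gen 1 (rule 154): 01011110110
Gen 2 (rule 161): 00101101000
Gen 3 (rule 210): 01000100100
Gen 4 (rule 165): 01010100101
Gen 5 (rule 154): 10000011000
Gen 6 (rule 161): 00111000011
Gen 7 (rule 210): 01011100101
Gen 8 (rule 165): 01101000111
Gen 9 (rule 154): 11000101110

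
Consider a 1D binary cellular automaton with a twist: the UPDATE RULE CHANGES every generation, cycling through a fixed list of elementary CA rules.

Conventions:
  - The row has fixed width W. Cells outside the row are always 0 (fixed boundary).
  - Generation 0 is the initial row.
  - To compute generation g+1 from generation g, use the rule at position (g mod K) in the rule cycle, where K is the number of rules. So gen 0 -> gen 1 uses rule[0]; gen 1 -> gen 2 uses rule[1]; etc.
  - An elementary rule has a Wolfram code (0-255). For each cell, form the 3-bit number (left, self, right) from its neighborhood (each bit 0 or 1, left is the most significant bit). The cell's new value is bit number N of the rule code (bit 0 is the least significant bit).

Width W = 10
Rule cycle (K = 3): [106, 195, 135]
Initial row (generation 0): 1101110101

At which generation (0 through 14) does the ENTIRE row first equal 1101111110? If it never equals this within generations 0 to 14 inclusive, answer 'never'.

Answer: never

Derivation:
Gen 0: 1101110101
Gen 1 (rule 106): 1111011010
Gen 2 (rule 195): 0111001000
Gen 3 (rule 135): 1010011011
Gen 4 (rule 106): 0100111111
Gen 5 (rule 195): 1001011111
Gen 6 (rule 135): 1011001110
Gen 7 (rule 106): 0111011010
Gen 8 (rule 195): 1011001000
Gen 9 (rule 135): 1000011011
Gen 10 (rule 106): 0000111111
Gen 11 (rule 195): 1111011111
Gen 12 (rule 135): 0110001110
Gen 13 (rule 106): 1110011010
Gen 14 (rule 195): 0110101000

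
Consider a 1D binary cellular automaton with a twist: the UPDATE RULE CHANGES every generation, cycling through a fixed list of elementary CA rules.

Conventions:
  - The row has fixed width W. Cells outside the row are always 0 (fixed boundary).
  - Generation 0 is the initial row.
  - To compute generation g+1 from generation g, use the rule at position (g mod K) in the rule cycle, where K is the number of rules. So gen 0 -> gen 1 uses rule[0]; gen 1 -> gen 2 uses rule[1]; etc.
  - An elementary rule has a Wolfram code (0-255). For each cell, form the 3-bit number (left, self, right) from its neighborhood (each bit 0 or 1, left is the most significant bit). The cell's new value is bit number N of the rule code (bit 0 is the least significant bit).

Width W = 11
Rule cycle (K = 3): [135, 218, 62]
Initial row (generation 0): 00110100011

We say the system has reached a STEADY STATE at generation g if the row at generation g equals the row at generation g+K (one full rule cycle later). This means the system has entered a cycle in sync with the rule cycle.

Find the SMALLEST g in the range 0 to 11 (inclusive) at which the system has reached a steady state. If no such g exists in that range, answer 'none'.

Answer: none

Derivation:
Gen 0: 00110100011
Gen 1 (rule 135): 11000101100
Gen 2 (rule 218): 11101001110
Gen 3 (rule 62): 10011111001
Gen 4 (rule 135): 10101110011
Gen 5 (rule 218): 00001111111
Gen 6 (rule 62): 00011000000
Gen 7 (rule 135): 11100011111
Gen 8 (rule 218): 11110111111
Gen 9 (rule 62): 10001100000
Gen 10 (rule 135): 10110001111
Gen 11 (rule 218): 00111011111
Gen 12 (rule 62): 01100110000
Gen 13 (rule 135): 10001000111
Gen 14 (rule 218): 01010101111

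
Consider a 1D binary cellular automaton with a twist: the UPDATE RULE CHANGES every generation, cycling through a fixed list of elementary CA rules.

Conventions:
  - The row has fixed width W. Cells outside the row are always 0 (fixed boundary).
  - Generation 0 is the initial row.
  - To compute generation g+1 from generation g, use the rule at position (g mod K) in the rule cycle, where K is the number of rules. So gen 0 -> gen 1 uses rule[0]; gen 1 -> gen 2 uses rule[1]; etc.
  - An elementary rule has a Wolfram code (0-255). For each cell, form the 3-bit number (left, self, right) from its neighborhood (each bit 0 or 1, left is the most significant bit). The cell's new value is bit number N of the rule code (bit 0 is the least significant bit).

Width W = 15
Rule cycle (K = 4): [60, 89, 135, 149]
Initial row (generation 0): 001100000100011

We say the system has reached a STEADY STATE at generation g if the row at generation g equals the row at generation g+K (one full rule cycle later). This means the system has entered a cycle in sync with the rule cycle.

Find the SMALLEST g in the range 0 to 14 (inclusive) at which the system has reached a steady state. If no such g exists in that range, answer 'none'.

Gen 0: 001100000100011
Gen 1 (rule 60): 001010000110010
Gen 2 (rule 89): 100001110111001
Gen 3 (rule 135): 101110100010011
Gen 4 (rule 149): 100100111011000
Gen 5 (rule 60): 110110100110100
Gen 6 (rule 89): 110110010110011
Gen 7 (rule 135): 000000110000100
Gen 8 (rule 149): 111110001110111
Gen 9 (rule 60): 100001001001100
Gen 10 (rule 89): 011100100101111
Gen 11 (rule 135): 101001101100110
Gen 12 (rule 149): 101100000010001
Gen 13 (rule 60): 111010000011001
Gen 14 (rule 89): 101001111011100
Gen 15 (rule 135): 101010110001001
Gen 16 (rule 149): 101010001101101
Gen 17 (rule 60): 111111001011011
Gen 18 (rule 89): 100001100011011

Answer: none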